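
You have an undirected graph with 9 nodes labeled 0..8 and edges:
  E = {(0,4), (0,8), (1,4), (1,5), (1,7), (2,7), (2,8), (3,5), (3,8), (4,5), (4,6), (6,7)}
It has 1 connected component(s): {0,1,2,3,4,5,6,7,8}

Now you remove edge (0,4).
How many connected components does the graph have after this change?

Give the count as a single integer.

Initial component count: 1
Remove (0,4): not a bridge. Count unchanged: 1.
  After removal, components: {0,1,2,3,4,5,6,7,8}
New component count: 1

Answer: 1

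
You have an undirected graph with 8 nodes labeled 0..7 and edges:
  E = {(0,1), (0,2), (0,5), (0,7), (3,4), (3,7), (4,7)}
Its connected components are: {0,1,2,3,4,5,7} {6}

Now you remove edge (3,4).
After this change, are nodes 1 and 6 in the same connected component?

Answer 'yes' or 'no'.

Initial components: {0,1,2,3,4,5,7} {6}
Removing edge (3,4): not a bridge — component count unchanged at 2.
New components: {0,1,2,3,4,5,7} {6}
Are 1 and 6 in the same component? no

Answer: no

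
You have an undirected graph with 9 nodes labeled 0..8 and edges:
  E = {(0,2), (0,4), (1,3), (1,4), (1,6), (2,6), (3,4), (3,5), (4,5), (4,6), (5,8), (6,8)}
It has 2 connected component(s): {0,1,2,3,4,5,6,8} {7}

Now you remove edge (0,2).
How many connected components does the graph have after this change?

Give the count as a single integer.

Answer: 2

Derivation:
Initial component count: 2
Remove (0,2): not a bridge. Count unchanged: 2.
  After removal, components: {0,1,2,3,4,5,6,8} {7}
New component count: 2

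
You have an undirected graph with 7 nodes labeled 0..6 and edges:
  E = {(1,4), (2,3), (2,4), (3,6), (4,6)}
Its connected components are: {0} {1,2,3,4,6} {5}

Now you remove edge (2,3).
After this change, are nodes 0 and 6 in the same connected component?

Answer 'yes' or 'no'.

Answer: no

Derivation:
Initial components: {0} {1,2,3,4,6} {5}
Removing edge (2,3): not a bridge — component count unchanged at 3.
New components: {0} {1,2,3,4,6} {5}
Are 0 and 6 in the same component? no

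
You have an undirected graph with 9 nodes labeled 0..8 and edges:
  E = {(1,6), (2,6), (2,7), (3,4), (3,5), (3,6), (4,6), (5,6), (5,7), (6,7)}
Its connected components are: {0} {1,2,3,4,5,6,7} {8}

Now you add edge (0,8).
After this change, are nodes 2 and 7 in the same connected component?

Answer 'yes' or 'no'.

Initial components: {0} {1,2,3,4,5,6,7} {8}
Adding edge (0,8): merges {0} and {8}.
New components: {0,8} {1,2,3,4,5,6,7}
Are 2 and 7 in the same component? yes

Answer: yes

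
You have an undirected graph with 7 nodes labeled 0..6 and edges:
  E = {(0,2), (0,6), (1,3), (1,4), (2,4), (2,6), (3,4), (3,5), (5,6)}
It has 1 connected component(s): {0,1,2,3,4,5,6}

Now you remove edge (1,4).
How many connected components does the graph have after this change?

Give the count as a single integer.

Answer: 1

Derivation:
Initial component count: 1
Remove (1,4): not a bridge. Count unchanged: 1.
  After removal, components: {0,1,2,3,4,5,6}
New component count: 1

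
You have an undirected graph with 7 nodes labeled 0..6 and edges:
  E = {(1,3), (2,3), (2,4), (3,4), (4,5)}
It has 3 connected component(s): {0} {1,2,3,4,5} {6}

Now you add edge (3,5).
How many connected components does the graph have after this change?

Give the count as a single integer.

Answer: 3

Derivation:
Initial component count: 3
Add (3,5): endpoints already in same component. Count unchanged: 3.
New component count: 3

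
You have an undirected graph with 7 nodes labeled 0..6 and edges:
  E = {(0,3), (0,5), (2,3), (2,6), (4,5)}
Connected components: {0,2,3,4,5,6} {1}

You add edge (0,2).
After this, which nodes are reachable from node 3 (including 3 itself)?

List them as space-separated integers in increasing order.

Before: nodes reachable from 3: {0,2,3,4,5,6}
Adding (0,2): both endpoints already in same component. Reachability from 3 unchanged.
After: nodes reachable from 3: {0,2,3,4,5,6}

Answer: 0 2 3 4 5 6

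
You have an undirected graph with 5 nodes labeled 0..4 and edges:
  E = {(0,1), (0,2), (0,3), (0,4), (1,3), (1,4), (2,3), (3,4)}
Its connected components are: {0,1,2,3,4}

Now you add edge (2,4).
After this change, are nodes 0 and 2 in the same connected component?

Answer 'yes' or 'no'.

Answer: yes

Derivation:
Initial components: {0,1,2,3,4}
Adding edge (2,4): both already in same component {0,1,2,3,4}. No change.
New components: {0,1,2,3,4}
Are 0 and 2 in the same component? yes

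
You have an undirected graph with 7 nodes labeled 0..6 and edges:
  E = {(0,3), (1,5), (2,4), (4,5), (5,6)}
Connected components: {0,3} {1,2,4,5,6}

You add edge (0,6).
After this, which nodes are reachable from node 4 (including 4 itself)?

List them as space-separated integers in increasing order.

Answer: 0 1 2 3 4 5 6

Derivation:
Before: nodes reachable from 4: {1,2,4,5,6}
Adding (0,6): merges 4's component with another. Reachability grows.
After: nodes reachable from 4: {0,1,2,3,4,5,6}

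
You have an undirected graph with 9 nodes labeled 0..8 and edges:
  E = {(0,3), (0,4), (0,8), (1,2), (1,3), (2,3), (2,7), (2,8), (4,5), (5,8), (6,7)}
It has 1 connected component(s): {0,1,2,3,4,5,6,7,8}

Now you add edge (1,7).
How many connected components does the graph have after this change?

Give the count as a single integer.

Answer: 1

Derivation:
Initial component count: 1
Add (1,7): endpoints already in same component. Count unchanged: 1.
New component count: 1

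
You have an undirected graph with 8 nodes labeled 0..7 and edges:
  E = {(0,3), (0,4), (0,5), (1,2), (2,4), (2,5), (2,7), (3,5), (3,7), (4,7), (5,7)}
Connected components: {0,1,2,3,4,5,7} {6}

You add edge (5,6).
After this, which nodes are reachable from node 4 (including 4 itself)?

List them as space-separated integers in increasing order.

Before: nodes reachable from 4: {0,1,2,3,4,5,7}
Adding (5,6): merges 4's component with another. Reachability grows.
After: nodes reachable from 4: {0,1,2,3,4,5,6,7}

Answer: 0 1 2 3 4 5 6 7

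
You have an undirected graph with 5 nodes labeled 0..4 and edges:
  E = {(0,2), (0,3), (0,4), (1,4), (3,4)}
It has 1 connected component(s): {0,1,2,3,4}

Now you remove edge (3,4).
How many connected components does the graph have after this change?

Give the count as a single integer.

Answer: 1

Derivation:
Initial component count: 1
Remove (3,4): not a bridge. Count unchanged: 1.
  After removal, components: {0,1,2,3,4}
New component count: 1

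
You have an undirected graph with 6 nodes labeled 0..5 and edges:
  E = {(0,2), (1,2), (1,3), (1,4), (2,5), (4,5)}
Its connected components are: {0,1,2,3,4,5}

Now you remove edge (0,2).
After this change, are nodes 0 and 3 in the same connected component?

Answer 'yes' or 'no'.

Initial components: {0,1,2,3,4,5}
Removing edge (0,2): it was a bridge — component count 1 -> 2.
New components: {0} {1,2,3,4,5}
Are 0 and 3 in the same component? no

Answer: no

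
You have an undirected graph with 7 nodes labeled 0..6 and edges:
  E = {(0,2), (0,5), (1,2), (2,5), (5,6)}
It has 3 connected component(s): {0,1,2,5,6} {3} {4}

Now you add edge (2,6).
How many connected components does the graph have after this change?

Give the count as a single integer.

Initial component count: 3
Add (2,6): endpoints already in same component. Count unchanged: 3.
New component count: 3

Answer: 3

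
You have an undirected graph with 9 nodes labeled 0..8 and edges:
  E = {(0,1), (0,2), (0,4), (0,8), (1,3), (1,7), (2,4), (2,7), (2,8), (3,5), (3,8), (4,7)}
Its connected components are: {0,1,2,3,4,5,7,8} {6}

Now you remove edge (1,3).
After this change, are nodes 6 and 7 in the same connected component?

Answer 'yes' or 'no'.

Answer: no

Derivation:
Initial components: {0,1,2,3,4,5,7,8} {6}
Removing edge (1,3): not a bridge — component count unchanged at 2.
New components: {0,1,2,3,4,5,7,8} {6}
Are 6 and 7 in the same component? no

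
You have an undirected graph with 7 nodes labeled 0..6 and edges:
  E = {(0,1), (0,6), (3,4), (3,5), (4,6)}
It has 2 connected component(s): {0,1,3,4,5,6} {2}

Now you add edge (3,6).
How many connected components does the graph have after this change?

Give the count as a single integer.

Answer: 2

Derivation:
Initial component count: 2
Add (3,6): endpoints already in same component. Count unchanged: 2.
New component count: 2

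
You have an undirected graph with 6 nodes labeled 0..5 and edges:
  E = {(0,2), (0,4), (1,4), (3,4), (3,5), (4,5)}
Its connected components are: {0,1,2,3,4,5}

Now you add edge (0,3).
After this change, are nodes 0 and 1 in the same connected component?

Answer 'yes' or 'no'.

Initial components: {0,1,2,3,4,5}
Adding edge (0,3): both already in same component {0,1,2,3,4,5}. No change.
New components: {0,1,2,3,4,5}
Are 0 and 1 in the same component? yes

Answer: yes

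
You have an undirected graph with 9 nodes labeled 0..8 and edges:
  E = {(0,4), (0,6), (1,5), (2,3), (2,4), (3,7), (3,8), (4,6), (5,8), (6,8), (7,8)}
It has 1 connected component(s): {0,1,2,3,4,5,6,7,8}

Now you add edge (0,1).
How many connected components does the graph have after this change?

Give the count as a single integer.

Initial component count: 1
Add (0,1): endpoints already in same component. Count unchanged: 1.
New component count: 1

Answer: 1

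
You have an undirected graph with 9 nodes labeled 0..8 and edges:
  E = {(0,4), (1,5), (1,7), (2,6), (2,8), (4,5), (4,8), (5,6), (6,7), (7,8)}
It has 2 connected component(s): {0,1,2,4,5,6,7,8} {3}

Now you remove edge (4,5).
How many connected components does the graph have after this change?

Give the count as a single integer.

Initial component count: 2
Remove (4,5): not a bridge. Count unchanged: 2.
  After removal, components: {0,1,2,4,5,6,7,8} {3}
New component count: 2

Answer: 2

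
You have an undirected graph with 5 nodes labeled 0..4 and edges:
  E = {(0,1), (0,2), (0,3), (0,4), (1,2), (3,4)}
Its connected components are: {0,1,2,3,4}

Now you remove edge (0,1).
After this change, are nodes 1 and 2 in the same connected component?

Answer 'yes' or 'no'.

Answer: yes

Derivation:
Initial components: {0,1,2,3,4}
Removing edge (0,1): not a bridge — component count unchanged at 1.
New components: {0,1,2,3,4}
Are 1 and 2 in the same component? yes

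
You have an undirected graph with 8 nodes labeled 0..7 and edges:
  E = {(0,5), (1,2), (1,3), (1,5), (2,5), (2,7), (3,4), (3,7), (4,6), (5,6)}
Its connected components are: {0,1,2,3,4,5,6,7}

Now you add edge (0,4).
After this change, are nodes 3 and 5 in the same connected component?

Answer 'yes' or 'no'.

Answer: yes

Derivation:
Initial components: {0,1,2,3,4,5,6,7}
Adding edge (0,4): both already in same component {0,1,2,3,4,5,6,7}. No change.
New components: {0,1,2,3,4,5,6,7}
Are 3 and 5 in the same component? yes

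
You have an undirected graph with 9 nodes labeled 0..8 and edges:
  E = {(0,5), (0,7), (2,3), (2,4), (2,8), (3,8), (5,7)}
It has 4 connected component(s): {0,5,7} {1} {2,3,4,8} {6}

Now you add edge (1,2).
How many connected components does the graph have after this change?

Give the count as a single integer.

Initial component count: 4
Add (1,2): merges two components. Count decreases: 4 -> 3.
New component count: 3

Answer: 3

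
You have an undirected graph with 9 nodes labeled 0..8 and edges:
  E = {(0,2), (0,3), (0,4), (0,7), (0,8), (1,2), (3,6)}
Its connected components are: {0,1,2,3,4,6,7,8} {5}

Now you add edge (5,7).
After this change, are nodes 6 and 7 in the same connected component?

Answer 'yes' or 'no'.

Answer: yes

Derivation:
Initial components: {0,1,2,3,4,6,7,8} {5}
Adding edge (5,7): merges {5} and {0,1,2,3,4,6,7,8}.
New components: {0,1,2,3,4,5,6,7,8}
Are 6 and 7 in the same component? yes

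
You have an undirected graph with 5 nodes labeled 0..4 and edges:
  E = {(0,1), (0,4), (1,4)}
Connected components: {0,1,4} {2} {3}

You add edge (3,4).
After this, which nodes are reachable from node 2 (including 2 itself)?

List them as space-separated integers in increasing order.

Before: nodes reachable from 2: {2}
Adding (3,4): merges two components, but neither contains 2. Reachability from 2 unchanged.
After: nodes reachable from 2: {2}

Answer: 2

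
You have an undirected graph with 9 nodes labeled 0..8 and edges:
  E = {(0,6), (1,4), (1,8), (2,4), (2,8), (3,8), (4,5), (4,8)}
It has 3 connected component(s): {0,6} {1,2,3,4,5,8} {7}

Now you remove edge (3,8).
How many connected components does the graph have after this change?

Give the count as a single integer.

Initial component count: 3
Remove (3,8): it was a bridge. Count increases: 3 -> 4.
  After removal, components: {0,6} {1,2,4,5,8} {3} {7}
New component count: 4

Answer: 4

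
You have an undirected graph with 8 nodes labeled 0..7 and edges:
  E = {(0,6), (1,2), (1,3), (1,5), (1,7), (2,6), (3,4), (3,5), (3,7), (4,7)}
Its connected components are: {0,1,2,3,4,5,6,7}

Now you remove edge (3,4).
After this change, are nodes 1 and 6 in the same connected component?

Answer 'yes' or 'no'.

Initial components: {0,1,2,3,4,5,6,7}
Removing edge (3,4): not a bridge — component count unchanged at 1.
New components: {0,1,2,3,4,5,6,7}
Are 1 and 6 in the same component? yes

Answer: yes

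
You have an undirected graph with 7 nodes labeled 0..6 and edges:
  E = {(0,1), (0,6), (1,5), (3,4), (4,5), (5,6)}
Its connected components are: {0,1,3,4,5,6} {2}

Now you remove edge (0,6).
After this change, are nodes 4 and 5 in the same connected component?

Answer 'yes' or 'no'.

Initial components: {0,1,3,4,5,6} {2}
Removing edge (0,6): not a bridge — component count unchanged at 2.
New components: {0,1,3,4,5,6} {2}
Are 4 and 5 in the same component? yes

Answer: yes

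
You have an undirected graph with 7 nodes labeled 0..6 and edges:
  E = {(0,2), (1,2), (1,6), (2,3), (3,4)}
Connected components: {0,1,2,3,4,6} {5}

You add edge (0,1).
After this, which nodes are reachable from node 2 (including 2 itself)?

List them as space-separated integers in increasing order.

Answer: 0 1 2 3 4 6

Derivation:
Before: nodes reachable from 2: {0,1,2,3,4,6}
Adding (0,1): both endpoints already in same component. Reachability from 2 unchanged.
After: nodes reachable from 2: {0,1,2,3,4,6}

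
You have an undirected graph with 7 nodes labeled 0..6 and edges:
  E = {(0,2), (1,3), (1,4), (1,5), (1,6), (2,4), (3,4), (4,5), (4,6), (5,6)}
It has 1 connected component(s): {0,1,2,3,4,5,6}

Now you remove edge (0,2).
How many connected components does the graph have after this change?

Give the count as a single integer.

Answer: 2

Derivation:
Initial component count: 1
Remove (0,2): it was a bridge. Count increases: 1 -> 2.
  After removal, components: {0} {1,2,3,4,5,6}
New component count: 2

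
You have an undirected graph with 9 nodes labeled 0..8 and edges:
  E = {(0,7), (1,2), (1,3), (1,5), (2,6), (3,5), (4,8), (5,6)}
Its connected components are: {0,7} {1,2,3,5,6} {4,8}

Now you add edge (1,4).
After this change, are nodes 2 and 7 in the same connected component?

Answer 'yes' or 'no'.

Answer: no

Derivation:
Initial components: {0,7} {1,2,3,5,6} {4,8}
Adding edge (1,4): merges {1,2,3,5,6} and {4,8}.
New components: {0,7} {1,2,3,4,5,6,8}
Are 2 and 7 in the same component? no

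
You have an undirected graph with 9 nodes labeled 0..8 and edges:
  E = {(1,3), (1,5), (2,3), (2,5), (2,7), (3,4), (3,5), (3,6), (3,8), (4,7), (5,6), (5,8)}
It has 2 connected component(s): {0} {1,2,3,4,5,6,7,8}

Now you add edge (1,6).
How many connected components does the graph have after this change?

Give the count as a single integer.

Answer: 2

Derivation:
Initial component count: 2
Add (1,6): endpoints already in same component. Count unchanged: 2.
New component count: 2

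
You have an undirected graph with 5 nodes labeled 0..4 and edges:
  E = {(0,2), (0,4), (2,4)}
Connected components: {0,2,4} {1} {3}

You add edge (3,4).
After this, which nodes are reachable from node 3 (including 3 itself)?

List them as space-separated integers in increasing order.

Answer: 0 2 3 4

Derivation:
Before: nodes reachable from 3: {3}
Adding (3,4): merges 3's component with another. Reachability grows.
After: nodes reachable from 3: {0,2,3,4}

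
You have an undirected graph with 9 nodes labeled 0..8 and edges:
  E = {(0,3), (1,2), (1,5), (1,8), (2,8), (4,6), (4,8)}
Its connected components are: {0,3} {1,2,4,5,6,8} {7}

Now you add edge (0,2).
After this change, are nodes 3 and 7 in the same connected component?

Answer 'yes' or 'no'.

Initial components: {0,3} {1,2,4,5,6,8} {7}
Adding edge (0,2): merges {0,3} and {1,2,4,5,6,8}.
New components: {0,1,2,3,4,5,6,8} {7}
Are 3 and 7 in the same component? no

Answer: no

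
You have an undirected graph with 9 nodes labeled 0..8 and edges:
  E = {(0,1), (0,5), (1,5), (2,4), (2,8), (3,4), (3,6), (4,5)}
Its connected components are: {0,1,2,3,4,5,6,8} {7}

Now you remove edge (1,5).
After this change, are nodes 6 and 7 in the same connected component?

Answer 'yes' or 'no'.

Initial components: {0,1,2,3,4,5,6,8} {7}
Removing edge (1,5): not a bridge — component count unchanged at 2.
New components: {0,1,2,3,4,5,6,8} {7}
Are 6 and 7 in the same component? no

Answer: no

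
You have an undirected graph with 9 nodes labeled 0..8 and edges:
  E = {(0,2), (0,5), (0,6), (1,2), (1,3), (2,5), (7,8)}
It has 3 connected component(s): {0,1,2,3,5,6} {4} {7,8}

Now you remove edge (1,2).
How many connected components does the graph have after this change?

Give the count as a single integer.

Initial component count: 3
Remove (1,2): it was a bridge. Count increases: 3 -> 4.
  After removal, components: {0,2,5,6} {1,3} {4} {7,8}
New component count: 4

Answer: 4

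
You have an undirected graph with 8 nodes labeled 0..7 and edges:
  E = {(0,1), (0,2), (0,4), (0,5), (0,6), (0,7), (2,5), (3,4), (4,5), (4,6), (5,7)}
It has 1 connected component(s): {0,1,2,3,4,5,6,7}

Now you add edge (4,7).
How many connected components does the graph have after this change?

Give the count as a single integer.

Initial component count: 1
Add (4,7): endpoints already in same component. Count unchanged: 1.
New component count: 1

Answer: 1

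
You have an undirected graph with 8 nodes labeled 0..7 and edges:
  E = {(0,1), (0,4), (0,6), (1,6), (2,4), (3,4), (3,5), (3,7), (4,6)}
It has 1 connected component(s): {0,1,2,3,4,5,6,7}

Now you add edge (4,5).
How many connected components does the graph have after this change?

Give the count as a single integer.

Answer: 1

Derivation:
Initial component count: 1
Add (4,5): endpoints already in same component. Count unchanged: 1.
New component count: 1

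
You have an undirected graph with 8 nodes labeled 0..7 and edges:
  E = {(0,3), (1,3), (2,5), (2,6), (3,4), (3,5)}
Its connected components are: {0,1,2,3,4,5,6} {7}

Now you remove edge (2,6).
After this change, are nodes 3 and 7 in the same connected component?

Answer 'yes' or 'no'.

Answer: no

Derivation:
Initial components: {0,1,2,3,4,5,6} {7}
Removing edge (2,6): it was a bridge — component count 2 -> 3.
New components: {0,1,2,3,4,5} {6} {7}
Are 3 and 7 in the same component? no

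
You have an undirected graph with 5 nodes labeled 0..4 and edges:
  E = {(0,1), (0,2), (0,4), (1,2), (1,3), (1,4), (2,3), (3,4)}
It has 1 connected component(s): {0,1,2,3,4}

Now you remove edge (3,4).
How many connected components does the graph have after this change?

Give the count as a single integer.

Initial component count: 1
Remove (3,4): not a bridge. Count unchanged: 1.
  After removal, components: {0,1,2,3,4}
New component count: 1

Answer: 1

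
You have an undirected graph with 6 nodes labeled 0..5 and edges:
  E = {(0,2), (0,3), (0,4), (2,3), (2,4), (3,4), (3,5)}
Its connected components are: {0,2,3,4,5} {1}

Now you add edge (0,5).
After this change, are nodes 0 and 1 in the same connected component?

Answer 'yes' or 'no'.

Answer: no

Derivation:
Initial components: {0,2,3,4,5} {1}
Adding edge (0,5): both already in same component {0,2,3,4,5}. No change.
New components: {0,2,3,4,5} {1}
Are 0 and 1 in the same component? no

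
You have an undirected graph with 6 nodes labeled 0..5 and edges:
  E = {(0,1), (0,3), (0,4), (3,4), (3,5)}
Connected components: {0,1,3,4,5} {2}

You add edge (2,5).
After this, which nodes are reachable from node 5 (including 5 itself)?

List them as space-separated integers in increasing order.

Before: nodes reachable from 5: {0,1,3,4,5}
Adding (2,5): merges 5's component with another. Reachability grows.
After: nodes reachable from 5: {0,1,2,3,4,5}

Answer: 0 1 2 3 4 5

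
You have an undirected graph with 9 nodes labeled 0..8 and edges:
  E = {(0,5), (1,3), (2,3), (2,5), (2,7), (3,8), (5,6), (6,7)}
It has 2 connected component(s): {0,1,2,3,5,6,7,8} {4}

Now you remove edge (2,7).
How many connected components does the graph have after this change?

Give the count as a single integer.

Answer: 2

Derivation:
Initial component count: 2
Remove (2,7): not a bridge. Count unchanged: 2.
  After removal, components: {0,1,2,3,5,6,7,8} {4}
New component count: 2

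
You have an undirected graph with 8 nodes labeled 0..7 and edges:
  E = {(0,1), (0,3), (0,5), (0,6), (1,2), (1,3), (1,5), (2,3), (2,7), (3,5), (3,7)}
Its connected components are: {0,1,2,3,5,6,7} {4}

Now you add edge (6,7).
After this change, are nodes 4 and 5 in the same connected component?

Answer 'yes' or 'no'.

Initial components: {0,1,2,3,5,6,7} {4}
Adding edge (6,7): both already in same component {0,1,2,3,5,6,7}. No change.
New components: {0,1,2,3,5,6,7} {4}
Are 4 and 5 in the same component? no

Answer: no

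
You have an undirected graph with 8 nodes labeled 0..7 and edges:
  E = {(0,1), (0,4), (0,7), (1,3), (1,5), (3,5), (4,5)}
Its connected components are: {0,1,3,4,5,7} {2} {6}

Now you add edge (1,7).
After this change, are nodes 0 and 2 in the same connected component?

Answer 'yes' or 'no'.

Answer: no

Derivation:
Initial components: {0,1,3,4,5,7} {2} {6}
Adding edge (1,7): both already in same component {0,1,3,4,5,7}. No change.
New components: {0,1,3,4,5,7} {2} {6}
Are 0 and 2 in the same component? no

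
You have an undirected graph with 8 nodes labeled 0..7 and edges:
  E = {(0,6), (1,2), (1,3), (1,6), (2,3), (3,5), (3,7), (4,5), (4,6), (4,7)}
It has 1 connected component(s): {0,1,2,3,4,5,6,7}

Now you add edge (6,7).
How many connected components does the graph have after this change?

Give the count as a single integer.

Initial component count: 1
Add (6,7): endpoints already in same component. Count unchanged: 1.
New component count: 1

Answer: 1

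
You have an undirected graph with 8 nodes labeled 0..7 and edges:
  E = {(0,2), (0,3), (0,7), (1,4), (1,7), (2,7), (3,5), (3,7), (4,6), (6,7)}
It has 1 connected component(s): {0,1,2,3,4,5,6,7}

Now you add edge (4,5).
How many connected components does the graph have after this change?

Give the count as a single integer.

Answer: 1

Derivation:
Initial component count: 1
Add (4,5): endpoints already in same component. Count unchanged: 1.
New component count: 1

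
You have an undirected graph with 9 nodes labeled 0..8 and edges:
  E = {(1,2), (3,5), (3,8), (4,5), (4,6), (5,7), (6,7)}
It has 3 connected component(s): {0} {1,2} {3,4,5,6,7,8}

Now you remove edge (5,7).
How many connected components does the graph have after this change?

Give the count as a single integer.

Answer: 3

Derivation:
Initial component count: 3
Remove (5,7): not a bridge. Count unchanged: 3.
  After removal, components: {0} {1,2} {3,4,5,6,7,8}
New component count: 3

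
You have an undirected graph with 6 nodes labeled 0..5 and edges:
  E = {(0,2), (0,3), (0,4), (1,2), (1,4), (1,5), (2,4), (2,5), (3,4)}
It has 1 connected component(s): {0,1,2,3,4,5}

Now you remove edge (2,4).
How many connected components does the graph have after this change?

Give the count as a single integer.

Answer: 1

Derivation:
Initial component count: 1
Remove (2,4): not a bridge. Count unchanged: 1.
  After removal, components: {0,1,2,3,4,5}
New component count: 1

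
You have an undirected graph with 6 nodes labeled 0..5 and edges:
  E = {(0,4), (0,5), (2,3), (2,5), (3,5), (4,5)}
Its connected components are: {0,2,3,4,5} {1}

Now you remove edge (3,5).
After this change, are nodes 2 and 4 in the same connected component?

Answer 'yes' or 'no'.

Initial components: {0,2,3,4,5} {1}
Removing edge (3,5): not a bridge — component count unchanged at 2.
New components: {0,2,3,4,5} {1}
Are 2 and 4 in the same component? yes

Answer: yes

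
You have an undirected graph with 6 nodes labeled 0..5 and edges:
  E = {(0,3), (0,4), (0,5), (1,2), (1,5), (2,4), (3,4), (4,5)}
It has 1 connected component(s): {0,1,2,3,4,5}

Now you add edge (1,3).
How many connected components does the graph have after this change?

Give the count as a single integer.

Answer: 1

Derivation:
Initial component count: 1
Add (1,3): endpoints already in same component. Count unchanged: 1.
New component count: 1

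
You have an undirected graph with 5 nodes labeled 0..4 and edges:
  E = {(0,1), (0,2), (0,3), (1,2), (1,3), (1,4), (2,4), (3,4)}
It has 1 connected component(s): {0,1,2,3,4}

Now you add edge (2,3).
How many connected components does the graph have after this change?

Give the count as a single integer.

Initial component count: 1
Add (2,3): endpoints already in same component. Count unchanged: 1.
New component count: 1

Answer: 1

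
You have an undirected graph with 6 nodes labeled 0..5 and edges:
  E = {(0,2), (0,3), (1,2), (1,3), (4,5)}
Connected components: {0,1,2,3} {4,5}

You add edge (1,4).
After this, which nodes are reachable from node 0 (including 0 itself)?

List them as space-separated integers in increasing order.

Before: nodes reachable from 0: {0,1,2,3}
Adding (1,4): merges 0's component with another. Reachability grows.
After: nodes reachable from 0: {0,1,2,3,4,5}

Answer: 0 1 2 3 4 5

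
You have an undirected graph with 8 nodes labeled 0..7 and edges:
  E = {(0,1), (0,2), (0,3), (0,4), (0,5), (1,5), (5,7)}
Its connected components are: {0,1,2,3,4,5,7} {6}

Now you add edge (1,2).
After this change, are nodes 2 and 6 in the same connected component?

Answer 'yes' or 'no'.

Initial components: {0,1,2,3,4,5,7} {6}
Adding edge (1,2): both already in same component {0,1,2,3,4,5,7}. No change.
New components: {0,1,2,3,4,5,7} {6}
Are 2 and 6 in the same component? no

Answer: no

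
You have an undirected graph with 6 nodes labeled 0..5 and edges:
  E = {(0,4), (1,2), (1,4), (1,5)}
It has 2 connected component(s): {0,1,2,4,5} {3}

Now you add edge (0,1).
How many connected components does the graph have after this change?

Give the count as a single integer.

Initial component count: 2
Add (0,1): endpoints already in same component. Count unchanged: 2.
New component count: 2

Answer: 2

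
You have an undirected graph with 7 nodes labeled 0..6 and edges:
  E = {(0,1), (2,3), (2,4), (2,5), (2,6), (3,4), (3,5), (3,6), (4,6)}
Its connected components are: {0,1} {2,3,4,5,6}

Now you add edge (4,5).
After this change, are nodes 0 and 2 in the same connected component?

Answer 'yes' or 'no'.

Initial components: {0,1} {2,3,4,5,6}
Adding edge (4,5): both already in same component {2,3,4,5,6}. No change.
New components: {0,1} {2,3,4,5,6}
Are 0 and 2 in the same component? no

Answer: no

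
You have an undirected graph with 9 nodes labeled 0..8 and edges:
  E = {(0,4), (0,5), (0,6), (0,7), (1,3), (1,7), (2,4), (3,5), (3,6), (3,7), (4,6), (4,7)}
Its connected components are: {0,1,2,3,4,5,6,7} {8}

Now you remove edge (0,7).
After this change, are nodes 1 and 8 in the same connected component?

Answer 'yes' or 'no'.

Initial components: {0,1,2,3,4,5,6,7} {8}
Removing edge (0,7): not a bridge — component count unchanged at 2.
New components: {0,1,2,3,4,5,6,7} {8}
Are 1 and 8 in the same component? no

Answer: no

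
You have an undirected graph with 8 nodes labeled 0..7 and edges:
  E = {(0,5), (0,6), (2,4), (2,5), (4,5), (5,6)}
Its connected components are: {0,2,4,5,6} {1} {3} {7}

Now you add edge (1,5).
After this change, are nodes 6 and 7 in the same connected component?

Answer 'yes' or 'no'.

Initial components: {0,2,4,5,6} {1} {3} {7}
Adding edge (1,5): merges {1} and {0,2,4,5,6}.
New components: {0,1,2,4,5,6} {3} {7}
Are 6 and 7 in the same component? no

Answer: no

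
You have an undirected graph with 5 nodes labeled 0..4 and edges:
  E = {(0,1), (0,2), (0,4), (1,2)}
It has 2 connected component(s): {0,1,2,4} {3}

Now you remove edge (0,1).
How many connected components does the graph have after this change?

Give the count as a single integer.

Answer: 2

Derivation:
Initial component count: 2
Remove (0,1): not a bridge. Count unchanged: 2.
  After removal, components: {0,1,2,4} {3}
New component count: 2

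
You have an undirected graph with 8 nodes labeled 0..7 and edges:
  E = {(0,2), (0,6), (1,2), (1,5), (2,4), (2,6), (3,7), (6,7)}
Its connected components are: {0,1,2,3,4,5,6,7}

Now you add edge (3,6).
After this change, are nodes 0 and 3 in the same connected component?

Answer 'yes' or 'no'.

Initial components: {0,1,2,3,4,5,6,7}
Adding edge (3,6): both already in same component {0,1,2,3,4,5,6,7}. No change.
New components: {0,1,2,3,4,5,6,7}
Are 0 and 3 in the same component? yes

Answer: yes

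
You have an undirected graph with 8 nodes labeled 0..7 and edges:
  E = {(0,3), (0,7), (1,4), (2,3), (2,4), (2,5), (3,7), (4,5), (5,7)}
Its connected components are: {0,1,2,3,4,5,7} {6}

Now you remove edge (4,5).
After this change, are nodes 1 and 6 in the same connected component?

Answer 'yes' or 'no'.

Answer: no

Derivation:
Initial components: {0,1,2,3,4,5,7} {6}
Removing edge (4,5): not a bridge — component count unchanged at 2.
New components: {0,1,2,3,4,5,7} {6}
Are 1 and 6 in the same component? no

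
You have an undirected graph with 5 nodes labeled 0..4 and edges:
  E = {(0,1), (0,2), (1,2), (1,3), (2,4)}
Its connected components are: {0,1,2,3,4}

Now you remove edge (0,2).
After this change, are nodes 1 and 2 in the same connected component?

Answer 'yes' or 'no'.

Answer: yes

Derivation:
Initial components: {0,1,2,3,4}
Removing edge (0,2): not a bridge — component count unchanged at 1.
New components: {0,1,2,3,4}
Are 1 and 2 in the same component? yes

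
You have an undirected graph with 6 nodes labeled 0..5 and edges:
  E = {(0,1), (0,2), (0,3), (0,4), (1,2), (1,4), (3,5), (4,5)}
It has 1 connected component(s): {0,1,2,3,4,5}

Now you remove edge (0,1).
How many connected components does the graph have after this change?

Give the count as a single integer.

Initial component count: 1
Remove (0,1): not a bridge. Count unchanged: 1.
  After removal, components: {0,1,2,3,4,5}
New component count: 1

Answer: 1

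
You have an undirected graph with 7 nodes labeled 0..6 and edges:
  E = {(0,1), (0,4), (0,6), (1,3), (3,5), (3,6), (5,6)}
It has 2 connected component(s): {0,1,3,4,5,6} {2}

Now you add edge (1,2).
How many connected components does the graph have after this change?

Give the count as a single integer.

Answer: 1

Derivation:
Initial component count: 2
Add (1,2): merges two components. Count decreases: 2 -> 1.
New component count: 1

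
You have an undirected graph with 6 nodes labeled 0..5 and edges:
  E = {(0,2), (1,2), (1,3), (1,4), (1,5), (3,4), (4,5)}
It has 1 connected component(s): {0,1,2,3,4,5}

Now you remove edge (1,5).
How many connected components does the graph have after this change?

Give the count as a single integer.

Initial component count: 1
Remove (1,5): not a bridge. Count unchanged: 1.
  After removal, components: {0,1,2,3,4,5}
New component count: 1

Answer: 1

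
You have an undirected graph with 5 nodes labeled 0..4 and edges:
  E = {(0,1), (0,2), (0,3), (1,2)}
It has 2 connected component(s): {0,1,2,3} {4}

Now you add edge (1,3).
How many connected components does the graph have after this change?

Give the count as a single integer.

Answer: 2

Derivation:
Initial component count: 2
Add (1,3): endpoints already in same component. Count unchanged: 2.
New component count: 2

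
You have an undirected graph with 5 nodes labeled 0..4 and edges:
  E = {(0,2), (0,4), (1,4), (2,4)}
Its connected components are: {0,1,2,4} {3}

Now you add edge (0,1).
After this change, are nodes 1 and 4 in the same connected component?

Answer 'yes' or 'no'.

Initial components: {0,1,2,4} {3}
Adding edge (0,1): both already in same component {0,1,2,4}. No change.
New components: {0,1,2,4} {3}
Are 1 and 4 in the same component? yes

Answer: yes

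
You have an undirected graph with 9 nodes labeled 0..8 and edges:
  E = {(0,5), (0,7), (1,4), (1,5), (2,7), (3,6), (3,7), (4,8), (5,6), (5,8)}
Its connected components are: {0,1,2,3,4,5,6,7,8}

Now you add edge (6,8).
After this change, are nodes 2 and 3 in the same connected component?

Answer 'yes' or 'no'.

Initial components: {0,1,2,3,4,5,6,7,8}
Adding edge (6,8): both already in same component {0,1,2,3,4,5,6,7,8}. No change.
New components: {0,1,2,3,4,5,6,7,8}
Are 2 and 3 in the same component? yes

Answer: yes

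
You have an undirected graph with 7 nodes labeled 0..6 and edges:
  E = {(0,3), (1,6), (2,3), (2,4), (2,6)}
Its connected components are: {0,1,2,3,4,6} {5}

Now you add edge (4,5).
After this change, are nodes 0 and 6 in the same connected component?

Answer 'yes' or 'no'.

Initial components: {0,1,2,3,4,6} {5}
Adding edge (4,5): merges {0,1,2,3,4,6} and {5}.
New components: {0,1,2,3,4,5,6}
Are 0 and 6 in the same component? yes

Answer: yes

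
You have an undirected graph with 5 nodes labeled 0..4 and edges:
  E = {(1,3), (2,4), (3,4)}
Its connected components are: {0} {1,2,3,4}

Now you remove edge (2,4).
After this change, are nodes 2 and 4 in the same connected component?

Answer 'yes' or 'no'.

Initial components: {0} {1,2,3,4}
Removing edge (2,4): it was a bridge — component count 2 -> 3.
New components: {0} {1,3,4} {2}
Are 2 and 4 in the same component? no

Answer: no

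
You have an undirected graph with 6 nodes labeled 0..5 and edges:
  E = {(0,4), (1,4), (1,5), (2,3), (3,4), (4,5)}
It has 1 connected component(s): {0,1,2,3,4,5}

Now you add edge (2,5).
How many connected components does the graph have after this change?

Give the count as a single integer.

Answer: 1

Derivation:
Initial component count: 1
Add (2,5): endpoints already in same component. Count unchanged: 1.
New component count: 1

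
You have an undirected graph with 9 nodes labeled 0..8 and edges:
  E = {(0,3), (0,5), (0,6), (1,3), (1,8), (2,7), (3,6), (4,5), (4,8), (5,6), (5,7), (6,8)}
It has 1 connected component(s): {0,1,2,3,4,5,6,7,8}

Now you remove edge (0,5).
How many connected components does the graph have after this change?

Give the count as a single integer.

Answer: 1

Derivation:
Initial component count: 1
Remove (0,5): not a bridge. Count unchanged: 1.
  After removal, components: {0,1,2,3,4,5,6,7,8}
New component count: 1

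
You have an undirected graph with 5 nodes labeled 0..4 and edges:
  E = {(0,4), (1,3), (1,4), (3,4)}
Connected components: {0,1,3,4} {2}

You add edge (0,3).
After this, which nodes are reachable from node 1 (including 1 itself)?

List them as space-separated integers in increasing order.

Answer: 0 1 3 4

Derivation:
Before: nodes reachable from 1: {0,1,3,4}
Adding (0,3): both endpoints already in same component. Reachability from 1 unchanged.
After: nodes reachable from 1: {0,1,3,4}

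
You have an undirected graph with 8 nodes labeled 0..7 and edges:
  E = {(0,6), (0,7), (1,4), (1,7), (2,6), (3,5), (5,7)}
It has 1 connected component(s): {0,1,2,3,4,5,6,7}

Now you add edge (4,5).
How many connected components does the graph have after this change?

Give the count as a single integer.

Initial component count: 1
Add (4,5): endpoints already in same component. Count unchanged: 1.
New component count: 1

Answer: 1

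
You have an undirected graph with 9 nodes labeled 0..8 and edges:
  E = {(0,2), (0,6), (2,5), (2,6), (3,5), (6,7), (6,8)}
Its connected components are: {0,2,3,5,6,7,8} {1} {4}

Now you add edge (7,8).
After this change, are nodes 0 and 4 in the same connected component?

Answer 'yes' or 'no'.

Initial components: {0,2,3,5,6,7,8} {1} {4}
Adding edge (7,8): both already in same component {0,2,3,5,6,7,8}. No change.
New components: {0,2,3,5,6,7,8} {1} {4}
Are 0 and 4 in the same component? no

Answer: no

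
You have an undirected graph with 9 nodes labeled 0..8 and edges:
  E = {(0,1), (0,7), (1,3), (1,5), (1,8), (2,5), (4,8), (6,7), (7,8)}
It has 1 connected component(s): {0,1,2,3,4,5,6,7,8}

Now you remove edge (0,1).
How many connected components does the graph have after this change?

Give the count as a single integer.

Answer: 1

Derivation:
Initial component count: 1
Remove (0,1): not a bridge. Count unchanged: 1.
  After removal, components: {0,1,2,3,4,5,6,7,8}
New component count: 1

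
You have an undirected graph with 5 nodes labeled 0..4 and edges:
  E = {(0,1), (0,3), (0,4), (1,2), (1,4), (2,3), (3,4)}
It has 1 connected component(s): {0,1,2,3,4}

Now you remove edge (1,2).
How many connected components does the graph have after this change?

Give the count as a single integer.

Answer: 1

Derivation:
Initial component count: 1
Remove (1,2): not a bridge. Count unchanged: 1.
  After removal, components: {0,1,2,3,4}
New component count: 1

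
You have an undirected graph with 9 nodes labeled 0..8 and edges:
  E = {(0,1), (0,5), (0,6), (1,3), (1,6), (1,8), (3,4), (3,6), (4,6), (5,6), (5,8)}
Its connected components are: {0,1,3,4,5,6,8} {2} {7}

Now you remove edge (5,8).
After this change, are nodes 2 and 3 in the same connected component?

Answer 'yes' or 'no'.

Initial components: {0,1,3,4,5,6,8} {2} {7}
Removing edge (5,8): not a bridge — component count unchanged at 3.
New components: {0,1,3,4,5,6,8} {2} {7}
Are 2 and 3 in the same component? no

Answer: no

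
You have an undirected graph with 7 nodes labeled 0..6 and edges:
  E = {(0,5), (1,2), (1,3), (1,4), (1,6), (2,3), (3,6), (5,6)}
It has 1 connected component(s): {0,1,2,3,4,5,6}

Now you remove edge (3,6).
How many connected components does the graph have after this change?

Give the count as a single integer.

Initial component count: 1
Remove (3,6): not a bridge. Count unchanged: 1.
  After removal, components: {0,1,2,3,4,5,6}
New component count: 1

Answer: 1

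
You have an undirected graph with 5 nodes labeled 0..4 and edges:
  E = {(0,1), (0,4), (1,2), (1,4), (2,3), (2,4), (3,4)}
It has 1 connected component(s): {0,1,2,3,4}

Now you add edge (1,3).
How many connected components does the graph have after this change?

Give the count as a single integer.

Answer: 1

Derivation:
Initial component count: 1
Add (1,3): endpoints already in same component. Count unchanged: 1.
New component count: 1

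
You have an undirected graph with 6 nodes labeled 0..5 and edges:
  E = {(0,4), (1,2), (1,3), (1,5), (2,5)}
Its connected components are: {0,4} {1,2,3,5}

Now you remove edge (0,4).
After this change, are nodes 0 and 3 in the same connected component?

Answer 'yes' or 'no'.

Initial components: {0,4} {1,2,3,5}
Removing edge (0,4): it was a bridge — component count 2 -> 3.
New components: {0} {1,2,3,5} {4}
Are 0 and 3 in the same component? no

Answer: no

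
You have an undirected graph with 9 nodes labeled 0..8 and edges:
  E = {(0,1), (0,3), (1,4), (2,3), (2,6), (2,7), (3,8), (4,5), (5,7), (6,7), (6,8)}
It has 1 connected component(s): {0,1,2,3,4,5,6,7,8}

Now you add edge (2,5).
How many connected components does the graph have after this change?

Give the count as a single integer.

Answer: 1

Derivation:
Initial component count: 1
Add (2,5): endpoints already in same component. Count unchanged: 1.
New component count: 1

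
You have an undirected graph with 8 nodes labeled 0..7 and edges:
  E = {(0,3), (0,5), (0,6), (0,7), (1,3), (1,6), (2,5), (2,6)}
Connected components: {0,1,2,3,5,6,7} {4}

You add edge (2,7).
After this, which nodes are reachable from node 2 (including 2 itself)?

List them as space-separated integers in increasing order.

Before: nodes reachable from 2: {0,1,2,3,5,6,7}
Adding (2,7): both endpoints already in same component. Reachability from 2 unchanged.
After: nodes reachable from 2: {0,1,2,3,5,6,7}

Answer: 0 1 2 3 5 6 7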